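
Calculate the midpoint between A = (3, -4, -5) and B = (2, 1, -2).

M = ((x₁+x₂)/2, (y₁+y₂)/2, (z₁+z₂)/2)
  = ((3 + 2)/2, (-4 + 1)/2, (-5 - 2)/2)
  = (5/2, -3/2, -7/2)
  = (2.5, -1.5, -3.5)

(2.5, -1.5, -3.5)


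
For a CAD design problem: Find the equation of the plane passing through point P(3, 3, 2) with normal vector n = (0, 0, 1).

The plane through P with normal n = (a, b, c) satisfies n·(r - P) = 0,
i.e. ax + by + cz = a·x₀ + b·y₀ + c·z₀.
d = 0·3 + 0·3 + 1·2
  = 0 + 0 + 2
  = 2
Equation: z = 2

z = 2


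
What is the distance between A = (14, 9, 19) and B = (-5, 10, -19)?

d = √[(x₂-x₁)² + (y₂-y₁)² + (z₂-z₁)²]
  = √[(-19)² + 1² + (-38)²]
  = √[361 + 1 + 1444]
  = √1806
  ≈ 42.5

42.5


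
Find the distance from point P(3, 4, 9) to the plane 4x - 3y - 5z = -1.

distance = |a·x₀ + b·y₀ + c·z₀ - d| / √(a² + b² + c²)
  = |4·3 + (-3)·4 + (-5)·9 - (-1)| / √(4² + (-3)² + (-5)²)
  = |12 - 12 - 45 + 1| / √(16 + 9 + 25)
  = |-44| / √50
  = 44 / 7.071
  ≈ 6.223

6.223


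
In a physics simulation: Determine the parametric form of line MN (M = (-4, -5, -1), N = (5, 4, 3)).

Direction vector d = N - M = (5 + 4, 4 + 5, 3 + 1) = (9, 9, 4)
Parametric form r = M + t·d:
x = -4 + 9t, y = -5 + 9t, z = -1 + 4t

x = -4 + 9t, y = -5 + 9t, z = -1 + 4t


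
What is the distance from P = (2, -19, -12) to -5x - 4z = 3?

distance = |a·x₀ + b·y₀ + c·z₀ - d| / √(a² + b² + c²)
  = |(-5)·2 + 0·(-19) + (-4)·(-12) - 3| / √((-5)² + 0² + (-4)²)
  = |-10 + 0 + 48 - 3| / √(25 + 0 + 16)
  = |35| / √41
  = 35 / 6.403
  ≈ 5.466

5.466


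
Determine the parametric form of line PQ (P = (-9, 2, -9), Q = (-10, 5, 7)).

Direction vector d = Q - P = (-10 + 9, 5 - 2, 7 + 9) = (-1, 3, 16)
Parametric form r = P + t·d:
x = -9 - t, y = 2 + 3t, z = -9 + 16t

x = -9 - t, y = 2 + 3t, z = -9 + 16t


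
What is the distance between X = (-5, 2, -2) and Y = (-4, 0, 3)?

d = √[(x₂-x₁)² + (y₂-y₁)² + (z₂-z₁)²]
  = √[1² + (-2)² + 5²]
  = √[1 + 4 + 25]
  = √30
  ≈ 5.477

5.477


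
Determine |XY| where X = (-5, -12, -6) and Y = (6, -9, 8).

d = √[(x₂-x₁)² + (y₂-y₁)² + (z₂-z₁)²]
  = √[11² + 3² + 14²]
  = √[121 + 9 + 196]
  = √326
  ≈ 18.06

18.06


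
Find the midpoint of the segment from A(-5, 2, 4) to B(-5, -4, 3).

M = ((x₁+x₂)/2, (y₁+y₂)/2, (z₁+z₂)/2)
  = ((-5 - 5)/2, (2 - 4)/2, (4 + 3)/2)
  = (-10/2, -2/2, 7/2)
  = (-5, -1, 3.5)

(-5, -1, 3.5)


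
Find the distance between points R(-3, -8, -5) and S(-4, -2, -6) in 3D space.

d = √[(x₂-x₁)² + (y₂-y₁)² + (z₂-z₁)²]
  = √[(-1)² + 6² + (-1)²]
  = √[1 + 36 + 1]
  = √38
  ≈ 6.164

6.164


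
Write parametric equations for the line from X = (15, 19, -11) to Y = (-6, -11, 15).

Direction vector d = Y - X = (-6 - 15, -11 - 19, 15 + 11) = (-21, -30, 26)
Parametric form r = X + t·d:
x = 15 - 21t, y = 19 - 30t, z = -11 + 26t

x = 15 - 21t, y = 19 - 30t, z = -11 + 26t


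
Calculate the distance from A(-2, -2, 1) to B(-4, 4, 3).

d = √[(x₂-x₁)² + (y₂-y₁)² + (z₂-z₁)²]
  = √[(-2)² + 6² + 2²]
  = √[4 + 36 + 4]
  = √44
  ≈ 6.633

6.633


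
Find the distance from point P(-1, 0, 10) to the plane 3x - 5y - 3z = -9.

distance = |a·x₀ + b·y₀ + c·z₀ - d| / √(a² + b² + c²)
  = |3·(-1) + (-5)·0 + (-3)·10 - (-9)| / √(3² + (-5)² + (-3)²)
  = |-3 + 0 - 30 + 9| / √(9 + 25 + 9)
  = |-24| / √43
  = 24 / 6.557
  ≈ 3.66

3.66


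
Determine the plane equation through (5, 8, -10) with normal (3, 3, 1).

The plane through P with normal n = (a, b, c) satisfies n·(r - P) = 0,
i.e. ax + by + cz = a·x₀ + b·y₀ + c·z₀.
d = 3·5 + 3·8 + 1·(-10)
  = 15 + 24 - 10
  = 29
Equation: 3x + 3y + z = 29

3x + 3y + z = 29


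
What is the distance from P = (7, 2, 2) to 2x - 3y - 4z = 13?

distance = |a·x₀ + b·y₀ + c·z₀ - d| / √(a² + b² + c²)
  = |2·7 + (-3)·2 + (-4)·2 - 13| / √(2² + (-3)² + (-4)²)
  = |14 - 6 - 8 - 13| / √(4 + 9 + 16)
  = |-13| / √29
  = 13 / 5.385
  ≈ 2.414

2.414


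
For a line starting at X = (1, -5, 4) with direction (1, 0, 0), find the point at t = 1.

P(t) = X + t·d
  = (1 + 1·1, -5 + 0·1, 4 + 0·1)
  = (1 + 1, -5 + 0, 4 + 0)
  = (2, -5, 4)

(2, -5, 4)


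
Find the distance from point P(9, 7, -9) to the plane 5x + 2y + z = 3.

distance = |a·x₀ + b·y₀ + c·z₀ - d| / √(a² + b² + c²)
  = |5·9 + 2·7 + 1·(-9) - 3| / √(5² + 2² + 1²)
  = |45 + 14 - 9 - 3| / √(25 + 4 + 1)
  = |47| / √30
  = 47 / 5.477
  ≈ 8.581

8.581


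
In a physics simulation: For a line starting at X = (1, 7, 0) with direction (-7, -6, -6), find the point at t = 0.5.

P(t) = X + t·d
  = (1 + (-7)·0.5, 7 + (-6)·0.5, 0 + (-6)·0.5)
  = (1 - 3.5, 7 - 3, 0 - 3)
  = (-2.5, 4, -3)

(-2.5, 4, -3)


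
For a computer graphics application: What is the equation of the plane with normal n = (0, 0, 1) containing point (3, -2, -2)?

The plane through P with normal n = (a, b, c) satisfies n·(r - P) = 0,
i.e. ax + by + cz = a·x₀ + b·y₀ + c·z₀.
d = 0·3 + 0·(-2) + 1·(-2)
  = 0 + 0 - 2
  = -2
Equation: z = -2

z = -2


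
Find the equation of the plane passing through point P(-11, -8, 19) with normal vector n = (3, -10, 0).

The plane through P with normal n = (a, b, c) satisfies n·(r - P) = 0,
i.e. ax + by + cz = a·x₀ + b·y₀ + c·z₀.
d = 3·(-11) + (-10)·(-8) + 0·19
  = -33 + 80 + 0
  = 47
Equation: 3x - 10y = 47

3x - 10y = 47


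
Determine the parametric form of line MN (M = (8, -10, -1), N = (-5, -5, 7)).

Direction vector d = N - M = (-5 - 8, -5 + 10, 7 + 1) = (-13, 5, 8)
Parametric form r = M + t·d:
x = 8 - 13t, y = -10 + 5t, z = -1 + 8t

x = 8 - 13t, y = -10 + 5t, z = -1 + 8t


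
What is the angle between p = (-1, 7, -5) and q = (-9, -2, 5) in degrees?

p·q = (-1)·(-9) + 7·(-2) + (-5)·5 = 9 - 14 - 25 = -30
|p| = √((-1)² + 7² + (-5)²) = √75 ≈ 8.66
|q| = √((-9)² + (-2)² + 5²) = √110 ≈ 10.49
cos θ = (p·q)/(|p||q|) = -30/(8.66·10.49) ≈ -0.3303
θ = arccos(-0.3303) ≈ 109.3°

109.3°


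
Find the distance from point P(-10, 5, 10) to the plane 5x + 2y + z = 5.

distance = |a·x₀ + b·y₀ + c·z₀ - d| / √(a² + b² + c²)
  = |5·(-10) + 2·5 + 1·10 - 5| / √(5² + 2² + 1²)
  = |-50 + 10 + 10 - 5| / √(25 + 4 + 1)
  = |-35| / √30
  = 35 / 5.477
  ≈ 6.39

6.39


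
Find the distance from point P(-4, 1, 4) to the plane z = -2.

distance = |a·x₀ + b·y₀ + c·z₀ - d| / √(a² + b² + c²)
  = |0·(-4) + 0·1 + 1·4 - (-2)| / √(0² + 0² + 1²)
  = |0 + 0 + 4 + 2| / √(0 + 0 + 1)
  = |6| / √1
  = 6 / 1
  ≈ 6

6


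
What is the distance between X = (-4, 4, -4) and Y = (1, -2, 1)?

d = √[(x₂-x₁)² + (y₂-y₁)² + (z₂-z₁)²]
  = √[5² + (-6)² + 5²]
  = √[25 + 36 + 25]
  = √86
  ≈ 9.274

9.274


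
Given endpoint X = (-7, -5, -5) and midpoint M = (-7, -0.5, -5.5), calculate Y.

Y = 2M - X
  = (2·(-7) - (-7), 2·(-0.5) - (-5), 2·(-5.5) - (-5))
  = (-14 + 7, -1 + 5, -11 + 5)
  = (-7, 4, -6)

(-7, 4, -6)


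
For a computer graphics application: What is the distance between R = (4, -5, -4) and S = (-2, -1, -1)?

d = √[(x₂-x₁)² + (y₂-y₁)² + (z₂-z₁)²]
  = √[(-6)² + 4² + 3²]
  = √[36 + 16 + 9]
  = √61
  ≈ 7.81

7.81


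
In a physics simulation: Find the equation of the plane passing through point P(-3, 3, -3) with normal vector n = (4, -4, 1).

The plane through P with normal n = (a, b, c) satisfies n·(r - P) = 0,
i.e. ax + by + cz = a·x₀ + b·y₀ + c·z₀.
d = 4·(-3) + (-4)·3 + 1·(-3)
  = -12 - 12 - 3
  = -27
Equation: 4x - 4y + z = -27

4x - 4y + z = -27


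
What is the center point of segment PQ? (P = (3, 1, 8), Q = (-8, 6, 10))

M = ((x₁+x₂)/2, (y₁+y₂)/2, (z₁+z₂)/2)
  = ((3 - 8)/2, (1 + 6)/2, (8 + 10)/2)
  = (-5/2, 7/2, 18/2)
  = (-2.5, 3.5, 9)

(-2.5, 3.5, 9)


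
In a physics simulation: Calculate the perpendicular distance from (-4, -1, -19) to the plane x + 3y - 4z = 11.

distance = |a·x₀ + b·y₀ + c·z₀ - d| / √(a² + b² + c²)
  = |1·(-4) + 3·(-1) + (-4)·(-19) - 11| / √(1² + 3² + (-4)²)
  = |-4 - 3 + 76 - 11| / √(1 + 9 + 16)
  = |58| / √26
  = 58 / 5.099
  ≈ 11.37

11.37


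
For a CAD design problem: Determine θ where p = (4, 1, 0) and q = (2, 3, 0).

p·q = 4·2 + 1·3 + 0·0 = 8 + 3 + 0 = 11
|p| = √(4² + 1² + 0²) = √17 ≈ 4.123
|q| = √(2² + 3² + 0²) = √13 ≈ 3.606
cos θ = (p·q)/(|p||q|) = 11/(4.123·3.606) ≈ 0.7399
θ = arccos(0.7399) ≈ 42.27°

42.27°


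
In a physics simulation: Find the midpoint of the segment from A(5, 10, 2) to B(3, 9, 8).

M = ((x₁+x₂)/2, (y₁+y₂)/2, (z₁+z₂)/2)
  = ((5 + 3)/2, (10 + 9)/2, (2 + 8)/2)
  = (8/2, 19/2, 10/2)
  = (4, 9.5, 5)

(4, 9.5, 5)


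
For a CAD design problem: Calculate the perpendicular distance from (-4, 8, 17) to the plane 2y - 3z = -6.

distance = |a·x₀ + b·y₀ + c·z₀ - d| / √(a² + b² + c²)
  = |0·(-4) + 2·8 + (-3)·17 - (-6)| / √(0² + 2² + (-3)²)
  = |0 + 16 - 51 + 6| / √(0 + 4 + 9)
  = |-29| / √13
  = 29 / 3.606
  ≈ 8.043

8.043


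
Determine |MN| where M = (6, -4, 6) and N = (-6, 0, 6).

d = √[(x₂-x₁)² + (y₂-y₁)² + (z₂-z₁)²]
  = √[(-12)² + 4² + 0²]
  = √[144 + 16 + 0]
  = √160
  ≈ 12.65

12.65


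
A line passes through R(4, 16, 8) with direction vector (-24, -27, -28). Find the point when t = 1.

P(t) = R + t·d
  = (4 + (-24)·1, 16 + (-27)·1, 8 + (-28)·1)
  = (4 - 24, 16 - 27, 8 - 28)
  = (-20, -11, -20)

(-20, -11, -20)


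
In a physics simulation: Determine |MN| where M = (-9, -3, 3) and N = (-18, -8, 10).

d = √[(x₂-x₁)² + (y₂-y₁)² + (z₂-z₁)²]
  = √[(-9)² + (-5)² + 7²]
  = √[81 + 25 + 49]
  = √155
  ≈ 12.45

12.45


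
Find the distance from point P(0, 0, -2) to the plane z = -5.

distance = |a·x₀ + b·y₀ + c·z₀ - d| / √(a² + b² + c²)
  = |0·0 + 0·0 + 1·(-2) - (-5)| / √(0² + 0² + 1²)
  = |0 + 0 - 2 + 5| / √(0 + 0 + 1)
  = |3| / √1
  = 3 / 1
  ≈ 3

3


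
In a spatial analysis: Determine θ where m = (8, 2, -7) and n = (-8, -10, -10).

m·n = 8·(-8) + 2·(-10) + (-7)·(-10) = -64 - 20 + 70 = -14
|m| = √(8² + 2² + (-7)²) = √117 ≈ 10.82
|n| = √((-8)² + (-10)² + (-10)²) = √264 ≈ 16.25
cos θ = (m·n)/(|m||n|) = -14/(10.82·16.25) ≈ -0.07966
θ = arccos(-0.07966) ≈ 94.57°

94.57°


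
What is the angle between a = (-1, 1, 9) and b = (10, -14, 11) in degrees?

a·b = (-1)·10 + 1·(-14) + 9·11 = -10 - 14 + 99 = 75
|a| = √((-1)² + 1² + 9²) = √83 ≈ 9.11
|b| = √(10² + (-14)² + 11²) = √417 ≈ 20.42
cos θ = (a·b)/(|a||b|) = 75/(9.11·20.42) ≈ 0.4031
θ = arccos(0.4031) ≈ 66.23°

66.23°


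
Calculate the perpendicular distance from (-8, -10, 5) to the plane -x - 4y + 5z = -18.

distance = |a·x₀ + b·y₀ + c·z₀ - d| / √(a² + b² + c²)
  = |(-1)·(-8) + (-4)·(-10) + 5·5 - (-18)| / √((-1)² + (-4)² + 5²)
  = |8 + 40 + 25 + 18| / √(1 + 16 + 25)
  = |91| / √42
  = 91 / 6.481
  ≈ 14.04

14.04


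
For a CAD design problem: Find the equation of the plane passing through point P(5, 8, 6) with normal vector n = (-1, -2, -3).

The plane through P with normal n = (a, b, c) satisfies n·(r - P) = 0,
i.e. ax + by + cz = a·x₀ + b·y₀ + c·z₀.
d = (-1)·5 + (-2)·8 + (-3)·6
  = -5 - 16 - 18
  = -39
Equation: -x - 2y - 3z = -39

-x - 2y - 3z = -39


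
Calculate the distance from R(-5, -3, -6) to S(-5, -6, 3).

d = √[(x₂-x₁)² + (y₂-y₁)² + (z₂-z₁)²]
  = √[0² + (-3)² + 9²]
  = √[0 + 9 + 81]
  = √90
  ≈ 9.487

9.487


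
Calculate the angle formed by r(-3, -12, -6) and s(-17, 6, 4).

r·s = (-3)·(-17) + (-12)·6 + (-6)·4 = 51 - 72 - 24 = -45
|r| = √((-3)² + (-12)² + (-6)²) = √189 ≈ 13.75
|s| = √((-17)² + 6² + 4²) = √341 ≈ 18.47
cos θ = (r·s)/(|r||s|) = -45/(13.75·18.47) ≈ -0.1773
θ = arccos(-0.1773) ≈ 100.2°

100.2°


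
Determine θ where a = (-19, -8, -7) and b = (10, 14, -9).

a·b = (-19)·10 + (-8)·14 + (-7)·(-9) = -190 - 112 + 63 = -239
|a| = √((-19)² + (-8)² + (-7)²) = √474 ≈ 21.77
|b| = √(10² + 14² + (-9)²) = √377 ≈ 19.42
cos θ = (a·b)/(|a||b|) = -239/(21.77·19.42) ≈ -0.5654
θ = arccos(-0.5654) ≈ 124.4°

124.4°


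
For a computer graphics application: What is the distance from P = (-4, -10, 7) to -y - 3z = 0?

distance = |a·x₀ + b·y₀ + c·z₀ - d| / √(a² + b² + c²)
  = |0·(-4) + (-1)·(-10) + (-3)·7 - 0| / √(0² + (-1)² + (-3)²)
  = |0 + 10 - 21 + 0| / √(0 + 1 + 9)
  = |-11| / √10
  = 11 / 3.162
  ≈ 3.479

3.479


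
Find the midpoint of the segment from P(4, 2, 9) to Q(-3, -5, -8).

M = ((x₁+x₂)/2, (y₁+y₂)/2, (z₁+z₂)/2)
  = ((4 - 3)/2, (2 - 5)/2, (9 - 8)/2)
  = (1/2, -3/2, 1/2)
  = (0.5, -1.5, 0.5)

(0.5, -1.5, 0.5)


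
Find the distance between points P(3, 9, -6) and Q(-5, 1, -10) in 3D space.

d = √[(x₂-x₁)² + (y₂-y₁)² + (z₂-z₁)²]
  = √[(-8)² + (-8)² + (-4)²]
  = √[64 + 64 + 16]
  = √144
  ≈ 12

12


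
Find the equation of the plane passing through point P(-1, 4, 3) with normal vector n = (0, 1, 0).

The plane through P with normal n = (a, b, c) satisfies n·(r - P) = 0,
i.e. ax + by + cz = a·x₀ + b·y₀ + c·z₀.
d = 0·(-1) + 1·4 + 0·3
  = 0 + 4 + 0
  = 4
Equation: y = 4

y = 4


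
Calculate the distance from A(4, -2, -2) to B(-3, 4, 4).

d = √[(x₂-x₁)² + (y₂-y₁)² + (z₂-z₁)²]
  = √[(-7)² + 6² + 6²]
  = √[49 + 36 + 36]
  = √121
  ≈ 11

11


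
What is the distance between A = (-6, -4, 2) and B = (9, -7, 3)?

d = √[(x₂-x₁)² + (y₂-y₁)² + (z₂-z₁)²]
  = √[15² + (-3)² + 1²]
  = √[225 + 9 + 1]
  = √235
  ≈ 15.33

15.33


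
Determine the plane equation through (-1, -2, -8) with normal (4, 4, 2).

The plane through P with normal n = (a, b, c) satisfies n·(r - P) = 0,
i.e. ax + by + cz = a·x₀ + b·y₀ + c·z₀.
d = 4·(-1) + 4·(-2) + 2·(-8)
  = -4 - 8 - 16
  = -28
Equation: 4x + 4y + 2z = -28

4x + 4y + 2z = -28


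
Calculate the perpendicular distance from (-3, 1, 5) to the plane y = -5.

distance = |a·x₀ + b·y₀ + c·z₀ - d| / √(a² + b² + c²)
  = |0·(-3) + 1·1 + 0·5 - (-5)| / √(0² + 1² + 0²)
  = |0 + 1 + 0 + 5| / √(0 + 1 + 0)
  = |6| / √1
  = 6 / 1
  ≈ 6

6


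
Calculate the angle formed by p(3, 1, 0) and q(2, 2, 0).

p·q = 3·2 + 1·2 + 0·0 = 6 + 2 + 0 = 8
|p| = √(3² + 1² + 0²) = √10 ≈ 3.162
|q| = √(2² + 2² + 0²) = √8 ≈ 2.828
cos θ = (p·q)/(|p||q|) = 8/(3.162·2.828) ≈ 0.8944
θ = arccos(0.8944) ≈ 26.57°

26.57°


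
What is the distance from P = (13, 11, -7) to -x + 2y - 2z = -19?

distance = |a·x₀ + b·y₀ + c·z₀ - d| / √(a² + b² + c²)
  = |(-1)·13 + 2·11 + (-2)·(-7) - (-19)| / √((-1)² + 2² + (-2)²)
  = |-13 + 22 + 14 + 19| / √(1 + 4 + 4)
  = |42| / √9
  = 42 / 3
  ≈ 14

14


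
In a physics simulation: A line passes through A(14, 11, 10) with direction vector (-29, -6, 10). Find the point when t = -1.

P(t) = A + t·d
  = (14 + (-29)·(-1), 11 + (-6)·(-1), 10 + 10·(-1))
  = (14 + 29, 11 + 6, 10 - 10)
  = (43, 17, 0)

(43, 17, 0)


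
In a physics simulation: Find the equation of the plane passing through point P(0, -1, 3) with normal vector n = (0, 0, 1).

The plane through P with normal n = (a, b, c) satisfies n·(r - P) = 0,
i.e. ax + by + cz = a·x₀ + b·y₀ + c·z₀.
d = 0·0 + 0·(-1) + 1·3
  = 0 + 0 + 3
  = 3
Equation: z = 3

z = 3


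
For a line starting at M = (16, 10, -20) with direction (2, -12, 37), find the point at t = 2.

P(t) = M + t·d
  = (16 + 2·2, 10 + (-12)·2, -20 + 37·2)
  = (16 + 4, 10 - 24, -20 + 74)
  = (20, -14, 54)

(20, -14, 54)


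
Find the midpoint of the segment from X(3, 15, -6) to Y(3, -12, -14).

M = ((x₁+x₂)/2, (y₁+y₂)/2, (z₁+z₂)/2)
  = ((3 + 3)/2, (15 - 12)/2, (-6 - 14)/2)
  = (6/2, 3/2, -20/2)
  = (3, 1.5, -10)

(3, 1.5, -10)


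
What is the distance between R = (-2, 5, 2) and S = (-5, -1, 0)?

d = √[(x₂-x₁)² + (y₂-y₁)² + (z₂-z₁)²]
  = √[(-3)² + (-6)² + (-2)²]
  = √[9 + 36 + 4]
  = √49
  ≈ 7

7


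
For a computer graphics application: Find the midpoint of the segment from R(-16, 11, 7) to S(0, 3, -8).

M = ((x₁+x₂)/2, (y₁+y₂)/2, (z₁+z₂)/2)
  = ((-16 + 0)/2, (11 + 3)/2, (7 - 8)/2)
  = (-16/2, 14/2, -1/2)
  = (-8, 7, -0.5)

(-8, 7, -0.5)


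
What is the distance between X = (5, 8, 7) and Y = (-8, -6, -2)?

d = √[(x₂-x₁)² + (y₂-y₁)² + (z₂-z₁)²]
  = √[(-13)² + (-14)² + (-9)²]
  = √[169 + 196 + 81]
  = √446
  ≈ 21.12

21.12


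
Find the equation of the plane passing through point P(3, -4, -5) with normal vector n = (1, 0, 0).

The plane through P with normal n = (a, b, c) satisfies n·(r - P) = 0,
i.e. ax + by + cz = a·x₀ + b·y₀ + c·z₀.
d = 1·3 + 0·(-4) + 0·(-5)
  = 3 + 0 + 0
  = 3
Equation: x = 3

x = 3


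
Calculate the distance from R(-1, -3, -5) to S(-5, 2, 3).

d = √[(x₂-x₁)² + (y₂-y₁)² + (z₂-z₁)²]
  = √[(-4)² + 5² + 8²]
  = √[16 + 25 + 64]
  = √105
  ≈ 10.25

10.25


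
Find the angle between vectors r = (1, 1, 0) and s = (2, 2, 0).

r·s = 1·2 + 1·2 + 0·0 = 2 + 2 + 0 = 4
|r| = √(1² + 1² + 0²) = √2 ≈ 1.414
|s| = √(2² + 2² + 0²) = √8 ≈ 2.828
cos θ = (r·s)/(|r||s|) = 4/(1.414·2.828) ≈ 1
θ = arccos(1) ≈ 0°

0°


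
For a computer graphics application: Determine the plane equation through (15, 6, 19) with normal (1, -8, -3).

The plane through P with normal n = (a, b, c) satisfies n·(r - P) = 0,
i.e. ax + by + cz = a·x₀ + b·y₀ + c·z₀.
d = 1·15 + (-8)·6 + (-3)·19
  = 15 - 48 - 57
  = -90
Equation: x - 8y - 3z = -90

x - 8y - 3z = -90


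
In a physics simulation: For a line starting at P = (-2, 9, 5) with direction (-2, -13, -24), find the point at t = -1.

P(t) = P + t·d
  = (-2 + (-2)·(-1), 9 + (-13)·(-1), 5 + (-24)·(-1))
  = (-2 + 2, 9 + 13, 5 + 24)
  = (0, 22, 29)

(0, 22, 29)


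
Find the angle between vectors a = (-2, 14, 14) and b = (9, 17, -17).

a·b = (-2)·9 + 14·17 + 14·(-17) = -18 + 238 - 238 = -18
|a| = √((-2)² + 14² + 14²) = √396 ≈ 19.9
|b| = √(9² + 17² + (-17)²) = √659 ≈ 25.67
cos θ = (a·b)/(|a||b|) = -18/(19.9·25.67) ≈ -0.03524
θ = arccos(-0.03524) ≈ 92.02°

92.02°


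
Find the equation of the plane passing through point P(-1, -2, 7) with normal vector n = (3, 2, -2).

The plane through P with normal n = (a, b, c) satisfies n·(r - P) = 0,
i.e. ax + by + cz = a·x₀ + b·y₀ + c·z₀.
d = 3·(-1) + 2·(-2) + (-2)·7
  = -3 - 4 - 14
  = -21
Equation: 3x + 2y - 2z = -21

3x + 2y - 2z = -21


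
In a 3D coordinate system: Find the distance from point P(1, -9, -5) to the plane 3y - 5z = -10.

distance = |a·x₀ + b·y₀ + c·z₀ - d| / √(a² + b² + c²)
  = |0·1 + 3·(-9) + (-5)·(-5) - (-10)| / √(0² + 3² + (-5)²)
  = |0 - 27 + 25 + 10| / √(0 + 9 + 25)
  = |8| / √34
  = 8 / 5.831
  ≈ 1.372

1.372


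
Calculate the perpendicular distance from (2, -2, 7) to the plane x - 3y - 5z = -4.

distance = |a·x₀ + b·y₀ + c·z₀ - d| / √(a² + b² + c²)
  = |1·2 + (-3)·(-2) + (-5)·7 - (-4)| / √(1² + (-3)² + (-5)²)
  = |2 + 6 - 35 + 4| / √(1 + 9 + 25)
  = |-23| / √35
  = 23 / 5.916
  ≈ 3.888

3.888


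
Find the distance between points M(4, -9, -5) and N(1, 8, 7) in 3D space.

d = √[(x₂-x₁)² + (y₂-y₁)² + (z₂-z₁)²]
  = √[(-3)² + 17² + 12²]
  = √[9 + 289 + 144]
  = √442
  ≈ 21.02

21.02


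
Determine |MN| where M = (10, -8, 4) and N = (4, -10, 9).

d = √[(x₂-x₁)² + (y₂-y₁)² + (z₂-z₁)²]
  = √[(-6)² + (-2)² + 5²]
  = √[36 + 4 + 25]
  = √65
  ≈ 8.062

8.062


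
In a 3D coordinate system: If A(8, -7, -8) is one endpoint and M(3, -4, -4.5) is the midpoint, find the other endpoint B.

B = 2M - A
  = (2·3 - 8, 2·(-4) - (-7), 2·(-4.5) - (-8))
  = (6 - 8, -8 + 7, -9 + 8)
  = (-2, -1, -1)

(-2, -1, -1)


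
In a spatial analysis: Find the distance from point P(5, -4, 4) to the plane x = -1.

distance = |a·x₀ + b·y₀ + c·z₀ - d| / √(a² + b² + c²)
  = |1·5 + 0·(-4) + 0·4 - (-1)| / √(1² + 0² + 0²)
  = |5 + 0 + 0 + 1| / √(1 + 0 + 0)
  = |6| / √1
  = 6 / 1
  ≈ 6

6


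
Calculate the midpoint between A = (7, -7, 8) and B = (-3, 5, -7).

M = ((x₁+x₂)/2, (y₁+y₂)/2, (z₁+z₂)/2)
  = ((7 - 3)/2, (-7 + 5)/2, (8 - 7)/2)
  = (4/2, -2/2, 1/2)
  = (2, -1, 0.5)

(2, -1, 0.5)


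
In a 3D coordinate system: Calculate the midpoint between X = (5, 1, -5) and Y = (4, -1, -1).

M = ((x₁+x₂)/2, (y₁+y₂)/2, (z₁+z₂)/2)
  = ((5 + 4)/2, (1 - 1)/2, (-5 - 1)/2)
  = (9/2, 0/2, -6/2)
  = (4.5, 0, -3)

(4.5, 0, -3)


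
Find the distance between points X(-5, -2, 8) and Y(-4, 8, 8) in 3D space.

d = √[(x₂-x₁)² + (y₂-y₁)² + (z₂-z₁)²]
  = √[1² + 10² + 0²]
  = √[1 + 100 + 0]
  = √101
  ≈ 10.05

10.05


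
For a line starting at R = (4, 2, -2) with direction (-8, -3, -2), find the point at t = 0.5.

P(t) = R + t·d
  = (4 + (-8)·0.5, 2 + (-3)·0.5, -2 + (-2)·0.5)
  = (4 - 4, 2 - 1.5, -2 - 1)
  = (0, 0.5, -3)

(0, 0.5, -3)


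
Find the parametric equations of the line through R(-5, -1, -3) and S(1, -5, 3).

Direction vector d = S - R = (1 + 5, -5 + 1, 3 + 3) = (6, -4, 6)
Parametric form r = R + t·d:
x = -5 + 6t, y = -1 - 4t, z = -3 + 6t

x = -5 + 6t, y = -1 - 4t, z = -3 + 6t


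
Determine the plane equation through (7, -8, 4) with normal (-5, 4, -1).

The plane through P with normal n = (a, b, c) satisfies n·(r - P) = 0,
i.e. ax + by + cz = a·x₀ + b·y₀ + c·z₀.
d = (-5)·7 + 4·(-8) + (-1)·4
  = -35 - 32 - 4
  = -71
Equation: -5x + 4y - z = -71

-5x + 4y - z = -71


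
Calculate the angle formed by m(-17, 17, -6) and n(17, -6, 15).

m·n = (-17)·17 + 17·(-6) + (-6)·15 = -289 - 102 - 90 = -481
|m| = √((-17)² + 17² + (-6)²) = √614 ≈ 24.78
|n| = √(17² + (-6)² + 15²) = √550 ≈ 23.45
cos θ = (m·n)/(|m||n|) = -481/(24.78·23.45) ≈ -0.8277
θ = arccos(-0.8277) ≈ 145.9°

145.9°


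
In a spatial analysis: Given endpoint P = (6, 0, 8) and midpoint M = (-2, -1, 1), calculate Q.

Q = 2M - P
  = (2·(-2) - 6, 2·(-1) - 0, 2·1 - 8)
  = (-4 - 6, -2 + 0, 2 - 8)
  = (-10, -2, -6)

(-10, -2, -6)


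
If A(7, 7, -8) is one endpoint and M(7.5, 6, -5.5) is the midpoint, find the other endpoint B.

B = 2M - A
  = (2·7.5 - 7, 2·6 - 7, 2·(-5.5) - (-8))
  = (15 - 7, 12 - 7, -11 + 8)
  = (8, 5, -3)

(8, 5, -3)


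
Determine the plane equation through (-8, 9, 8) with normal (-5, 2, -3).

The plane through P with normal n = (a, b, c) satisfies n·(r - P) = 0,
i.e. ax + by + cz = a·x₀ + b·y₀ + c·z₀.
d = (-5)·(-8) + 2·9 + (-3)·8
  = 40 + 18 - 24
  = 34
Equation: -5x + 2y - 3z = 34

-5x + 2y - 3z = 34


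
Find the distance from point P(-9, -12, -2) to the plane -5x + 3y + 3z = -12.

distance = |a·x₀ + b·y₀ + c·z₀ - d| / √(a² + b² + c²)
  = |(-5)·(-9) + 3·(-12) + 3·(-2) - (-12)| / √((-5)² + 3² + 3²)
  = |45 - 36 - 6 + 12| / √(25 + 9 + 9)
  = |15| / √43
  = 15 / 6.557
  ≈ 2.287

2.287


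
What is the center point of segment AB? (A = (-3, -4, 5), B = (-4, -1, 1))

M = ((x₁+x₂)/2, (y₁+y₂)/2, (z₁+z₂)/2)
  = ((-3 - 4)/2, (-4 - 1)/2, (5 + 1)/2)
  = (-7/2, -5/2, 6/2)
  = (-3.5, -2.5, 3)

(-3.5, -2.5, 3)


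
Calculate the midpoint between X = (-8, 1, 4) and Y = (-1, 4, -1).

M = ((x₁+x₂)/2, (y₁+y₂)/2, (z₁+z₂)/2)
  = ((-8 - 1)/2, (1 + 4)/2, (4 - 1)/2)
  = (-9/2, 5/2, 3/2)
  = (-4.5, 2.5, 1.5)

(-4.5, 2.5, 1.5)


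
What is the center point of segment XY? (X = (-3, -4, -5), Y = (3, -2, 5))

M = ((x₁+x₂)/2, (y₁+y₂)/2, (z₁+z₂)/2)
  = ((-3 + 3)/2, (-4 - 2)/2, (-5 + 5)/2)
  = (0/2, -6/2, 0/2)
  = (0, -3, 0)

(0, -3, 0)


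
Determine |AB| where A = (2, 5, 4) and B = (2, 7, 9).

d = √[(x₂-x₁)² + (y₂-y₁)² + (z₂-z₁)²]
  = √[0² + 2² + 5²]
  = √[0 + 4 + 25]
  = √29
  ≈ 5.385

5.385


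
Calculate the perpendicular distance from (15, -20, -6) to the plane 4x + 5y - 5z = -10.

distance = |a·x₀ + b·y₀ + c·z₀ - d| / √(a² + b² + c²)
  = |4·15 + 5·(-20) + (-5)·(-6) - (-10)| / √(4² + 5² + (-5)²)
  = |60 - 100 + 30 + 10| / √(16 + 25 + 25)
  = |0| / √66
  = 0 / 8.124
  ≈ 0

0


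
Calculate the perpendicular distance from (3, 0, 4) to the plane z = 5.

distance = |a·x₀ + b·y₀ + c·z₀ - d| / √(a² + b² + c²)
  = |0·3 + 0·0 + 1·4 - 5| / √(0² + 0² + 1²)
  = |0 + 0 + 4 - 5| / √(0 + 0 + 1)
  = |-1| / √1
  = 1 / 1
  ≈ 1

1


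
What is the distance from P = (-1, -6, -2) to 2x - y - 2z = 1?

distance = |a·x₀ + b·y₀ + c·z₀ - d| / √(a² + b² + c²)
  = |2·(-1) + (-1)·(-6) + (-2)·(-2) - 1| / √(2² + (-1)² + (-2)²)
  = |-2 + 6 + 4 - 1| / √(4 + 1 + 4)
  = |7| / √9
  = 7 / 3
  ≈ 2.333

2.333


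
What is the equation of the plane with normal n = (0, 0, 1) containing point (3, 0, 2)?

The plane through P with normal n = (a, b, c) satisfies n·(r - P) = 0,
i.e. ax + by + cz = a·x₀ + b·y₀ + c·z₀.
d = 0·3 + 0·0 + 1·2
  = 0 + 0 + 2
  = 2
Equation: z = 2

z = 2


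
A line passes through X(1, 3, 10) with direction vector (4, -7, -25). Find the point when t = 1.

P(t) = X + t·d
  = (1 + 4·1, 3 + (-7)·1, 10 + (-25)·1)
  = (1 + 4, 3 - 7, 10 - 25)
  = (5, -4, -15)

(5, -4, -15)


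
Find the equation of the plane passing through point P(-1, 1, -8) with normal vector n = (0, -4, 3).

The plane through P with normal n = (a, b, c) satisfies n·(r - P) = 0,
i.e. ax + by + cz = a·x₀ + b·y₀ + c·z₀.
d = 0·(-1) + (-4)·1 + 3·(-8)
  = 0 - 4 - 24
  = -28
Equation: -4y + 3z = -28

-4y + 3z = -28


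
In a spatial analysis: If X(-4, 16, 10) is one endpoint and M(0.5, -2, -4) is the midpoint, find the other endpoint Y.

Y = 2M - X
  = (2·0.5 - (-4), 2·(-2) - 16, 2·(-4) - 10)
  = (1 + 4, -4 - 16, -8 - 10)
  = (5, -20, -18)

(5, -20, -18)


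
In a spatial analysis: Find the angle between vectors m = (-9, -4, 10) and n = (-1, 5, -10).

m·n = (-9)·(-1) + (-4)·5 + 10·(-10) = 9 - 20 - 100 = -111
|m| = √((-9)² + (-4)² + 10²) = √197 ≈ 14.04
|n| = √((-1)² + 5² + (-10)²) = √126 ≈ 11.22
cos θ = (m·n)/(|m||n|) = -111/(14.04·11.22) ≈ -0.7045
θ = arccos(-0.7045) ≈ 134.8°

134.8°


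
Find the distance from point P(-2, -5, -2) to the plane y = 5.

distance = |a·x₀ + b·y₀ + c·z₀ - d| / √(a² + b² + c²)
  = |0·(-2) + 1·(-5) + 0·(-2) - 5| / √(0² + 1² + 0²)
  = |0 - 5 + 0 - 5| / √(0 + 1 + 0)
  = |-10| / √1
  = 10 / 1
  ≈ 10

10


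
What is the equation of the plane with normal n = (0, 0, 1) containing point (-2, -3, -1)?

The plane through P with normal n = (a, b, c) satisfies n·(r - P) = 0,
i.e. ax + by + cz = a·x₀ + b·y₀ + c·z₀.
d = 0·(-2) + 0·(-3) + 1·(-1)
  = 0 + 0 - 1
  = -1
Equation: z = -1

z = -1


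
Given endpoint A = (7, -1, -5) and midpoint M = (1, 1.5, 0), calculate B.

B = 2M - A
  = (2·1 - 7, 2·1.5 - (-1), 2·0 - (-5))
  = (2 - 7, 3 + 1, 0 + 5)
  = (-5, 4, 5)

(-5, 4, 5)


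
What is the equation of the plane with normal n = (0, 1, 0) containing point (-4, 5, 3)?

The plane through P with normal n = (a, b, c) satisfies n·(r - P) = 0,
i.e. ax + by + cz = a·x₀ + b·y₀ + c·z₀.
d = 0·(-4) + 1·5 + 0·3
  = 0 + 5 + 0
  = 5
Equation: y = 5

y = 5


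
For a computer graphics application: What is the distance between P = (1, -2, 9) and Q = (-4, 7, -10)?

d = √[(x₂-x₁)² + (y₂-y₁)² + (z₂-z₁)²]
  = √[(-5)² + 9² + (-19)²]
  = √[25 + 81 + 361]
  = √467
  ≈ 21.61

21.61


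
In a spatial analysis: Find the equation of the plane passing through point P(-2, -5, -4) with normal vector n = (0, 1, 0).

The plane through P with normal n = (a, b, c) satisfies n·(r - P) = 0,
i.e. ax + by + cz = a·x₀ + b·y₀ + c·z₀.
d = 0·(-2) + 1·(-5) + 0·(-4)
  = 0 - 5 + 0
  = -5
Equation: y = -5

y = -5


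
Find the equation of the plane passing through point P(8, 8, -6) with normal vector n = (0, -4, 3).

The plane through P with normal n = (a, b, c) satisfies n·(r - P) = 0,
i.e. ax + by + cz = a·x₀ + b·y₀ + c·z₀.
d = 0·8 + (-4)·8 + 3·(-6)
  = 0 - 32 - 18
  = -50
Equation: -4y + 3z = -50

-4y + 3z = -50


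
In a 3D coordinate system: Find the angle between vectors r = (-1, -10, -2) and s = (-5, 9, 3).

r·s = (-1)·(-5) + (-10)·9 + (-2)·3 = 5 - 90 - 6 = -91
|r| = √((-1)² + (-10)² + (-2)²) = √105 ≈ 10.25
|s| = √((-5)² + 9² + 3²) = √115 ≈ 10.72
cos θ = (r·s)/(|r||s|) = -91/(10.25·10.72) ≈ -0.8281
θ = arccos(-0.8281) ≈ 145.9°

145.9°


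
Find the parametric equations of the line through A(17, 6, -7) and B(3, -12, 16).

Direction vector d = B - A = (3 - 17, -12 - 6, 16 + 7) = (-14, -18, 23)
Parametric form r = A + t·d:
x = 17 - 14t, y = 6 - 18t, z = -7 + 23t

x = 17 - 14t, y = 6 - 18t, z = -7 + 23t


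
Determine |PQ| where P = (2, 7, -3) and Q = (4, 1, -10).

d = √[(x₂-x₁)² + (y₂-y₁)² + (z₂-z₁)²]
  = √[2² + (-6)² + (-7)²]
  = √[4 + 36 + 49]
  = √89
  ≈ 9.434

9.434


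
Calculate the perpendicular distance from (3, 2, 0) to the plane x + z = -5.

distance = |a·x₀ + b·y₀ + c·z₀ - d| / √(a² + b² + c²)
  = |1·3 + 0·2 + 1·0 - (-5)| / √(1² + 0² + 1²)
  = |3 + 0 + 0 + 5| / √(1 + 0 + 1)
  = |8| / √2
  = 8 / 1.414
  ≈ 5.657

5.657


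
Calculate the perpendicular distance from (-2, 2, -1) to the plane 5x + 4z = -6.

distance = |a·x₀ + b·y₀ + c·z₀ - d| / √(a² + b² + c²)
  = |5·(-2) + 0·2 + 4·(-1) - (-6)| / √(5² + 0² + 4²)
  = |-10 + 0 - 4 + 6| / √(25 + 0 + 16)
  = |-8| / √41
  = 8 / 6.403
  ≈ 1.249

1.249


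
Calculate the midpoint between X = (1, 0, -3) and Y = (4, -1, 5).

M = ((x₁+x₂)/2, (y₁+y₂)/2, (z₁+z₂)/2)
  = ((1 + 4)/2, (0 - 1)/2, (-3 + 5)/2)
  = (5/2, -1/2, 2/2)
  = (2.5, -0.5, 1)

(2.5, -0.5, 1)


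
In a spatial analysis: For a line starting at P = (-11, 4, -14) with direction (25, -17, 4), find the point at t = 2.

P(t) = P + t·d
  = (-11 + 25·2, 4 + (-17)·2, -14 + 4·2)
  = (-11 + 50, 4 - 34, -14 + 8)
  = (39, -30, -6)

(39, -30, -6)


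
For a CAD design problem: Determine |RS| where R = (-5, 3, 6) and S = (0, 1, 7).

d = √[(x₂-x₁)² + (y₂-y₁)² + (z₂-z₁)²]
  = √[5² + (-2)² + 1²]
  = √[25 + 4 + 1]
  = √30
  ≈ 5.477

5.477


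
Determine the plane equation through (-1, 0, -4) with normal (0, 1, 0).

The plane through P with normal n = (a, b, c) satisfies n·(r - P) = 0,
i.e. ax + by + cz = a·x₀ + b·y₀ + c·z₀.
d = 0·(-1) + 1·0 + 0·(-4)
  = 0 + 0 + 0
  = 0
Equation: y = 0

y = 0


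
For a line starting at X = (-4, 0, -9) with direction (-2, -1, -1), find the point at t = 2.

P(t) = X + t·d
  = (-4 + (-2)·2, 0 + (-1)·2, -9 + (-1)·2)
  = (-4 - 4, 0 - 2, -9 - 2)
  = (-8, -2, -11)

(-8, -2, -11)


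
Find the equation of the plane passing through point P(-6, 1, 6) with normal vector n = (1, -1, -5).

The plane through P with normal n = (a, b, c) satisfies n·(r - P) = 0,
i.e. ax + by + cz = a·x₀ + b·y₀ + c·z₀.
d = 1·(-6) + (-1)·1 + (-5)·6
  = -6 - 1 - 30
  = -37
Equation: x - y - 5z = -37

x - y - 5z = -37


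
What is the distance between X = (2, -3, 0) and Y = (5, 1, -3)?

d = √[(x₂-x₁)² + (y₂-y₁)² + (z₂-z₁)²]
  = √[3² + 4² + (-3)²]
  = √[9 + 16 + 9]
  = √34
  ≈ 5.831

5.831


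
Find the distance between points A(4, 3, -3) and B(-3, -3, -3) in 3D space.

d = √[(x₂-x₁)² + (y₂-y₁)² + (z₂-z₁)²]
  = √[(-7)² + (-6)² + 0²]
  = √[49 + 36 + 0]
  = √85
  ≈ 9.22

9.22


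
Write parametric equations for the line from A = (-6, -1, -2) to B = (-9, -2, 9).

Direction vector d = B - A = (-9 + 6, -2 + 1, 9 + 2) = (-3, -1, 11)
Parametric form r = A + t·d:
x = -6 - 3t, y = -1 - t, z = -2 + 11t

x = -6 - 3t, y = -1 - t, z = -2 + 11t


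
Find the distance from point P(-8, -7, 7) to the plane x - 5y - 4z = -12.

distance = |a·x₀ + b·y₀ + c·z₀ - d| / √(a² + b² + c²)
  = |1·(-8) + (-5)·(-7) + (-4)·7 - (-12)| / √(1² + (-5)² + (-4)²)
  = |-8 + 35 - 28 + 12| / √(1 + 25 + 16)
  = |11| / √42
  = 11 / 6.481
  ≈ 1.697

1.697


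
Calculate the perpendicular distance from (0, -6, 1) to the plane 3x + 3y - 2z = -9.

distance = |a·x₀ + b·y₀ + c·z₀ - d| / √(a² + b² + c²)
  = |3·0 + 3·(-6) + (-2)·1 - (-9)| / √(3² + 3² + (-2)²)
  = |0 - 18 - 2 + 9| / √(9 + 9 + 4)
  = |-11| / √22
  = 11 / 4.69
  ≈ 2.345

2.345


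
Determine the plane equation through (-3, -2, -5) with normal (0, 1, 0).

The plane through P with normal n = (a, b, c) satisfies n·(r - P) = 0,
i.e. ax + by + cz = a·x₀ + b·y₀ + c·z₀.
d = 0·(-3) + 1·(-2) + 0·(-5)
  = 0 - 2 + 0
  = -2
Equation: y = -2

y = -2


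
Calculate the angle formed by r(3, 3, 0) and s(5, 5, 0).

r·s = 3·5 + 3·5 + 0·0 = 15 + 15 + 0 = 30
|r| = √(3² + 3² + 0²) = √18 ≈ 4.243
|s| = √(5² + 5² + 0²) = √50 ≈ 7.071
cos θ = (r·s)/(|r||s|) = 30/(4.243·7.071) ≈ 1
θ = arccos(1) ≈ 0°

0°


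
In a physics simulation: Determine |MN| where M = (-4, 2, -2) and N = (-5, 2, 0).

d = √[(x₂-x₁)² + (y₂-y₁)² + (z₂-z₁)²]
  = √[(-1)² + 0² + 2²]
  = √[1 + 0 + 4]
  = √5
  ≈ 2.236

2.236


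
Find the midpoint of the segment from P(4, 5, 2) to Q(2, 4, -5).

M = ((x₁+x₂)/2, (y₁+y₂)/2, (z₁+z₂)/2)
  = ((4 + 2)/2, (5 + 4)/2, (2 - 5)/2)
  = (6/2, 9/2, -3/2)
  = (3, 4.5, -1.5)

(3, 4.5, -1.5)


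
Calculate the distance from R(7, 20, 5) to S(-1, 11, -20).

d = √[(x₂-x₁)² + (y₂-y₁)² + (z₂-z₁)²]
  = √[(-8)² + (-9)² + (-25)²]
  = √[64 + 81 + 625]
  = √770
  ≈ 27.75

27.75


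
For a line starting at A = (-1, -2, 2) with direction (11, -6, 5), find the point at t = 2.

P(t) = A + t·d
  = (-1 + 11·2, -2 + (-6)·2, 2 + 5·2)
  = (-1 + 22, -2 - 12, 2 + 10)
  = (21, -14, 12)

(21, -14, 12)


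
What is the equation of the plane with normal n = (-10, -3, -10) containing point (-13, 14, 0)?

The plane through P with normal n = (a, b, c) satisfies n·(r - P) = 0,
i.e. ax + by + cz = a·x₀ + b·y₀ + c·z₀.
d = (-10)·(-13) + (-3)·14 + (-10)·0
  = 130 - 42 + 0
  = 88
Equation: -10x - 3y - 10z = 88

-10x - 3y - 10z = 88


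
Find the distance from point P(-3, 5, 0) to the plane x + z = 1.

distance = |a·x₀ + b·y₀ + c·z₀ - d| / √(a² + b² + c²)
  = |1·(-3) + 0·5 + 1·0 - 1| / √(1² + 0² + 1²)
  = |-3 + 0 + 0 - 1| / √(1 + 0 + 1)
  = |-4| / √2
  = 4 / 1.414
  ≈ 2.828

2.828


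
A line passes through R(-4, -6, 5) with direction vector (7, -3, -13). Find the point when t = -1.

P(t) = R + t·d
  = (-4 + 7·(-1), -6 + (-3)·(-1), 5 + (-13)·(-1))
  = (-4 - 7, -6 + 3, 5 + 13)
  = (-11, -3, 18)

(-11, -3, 18)


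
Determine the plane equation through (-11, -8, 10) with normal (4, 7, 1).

The plane through P with normal n = (a, b, c) satisfies n·(r - P) = 0,
i.e. ax + by + cz = a·x₀ + b·y₀ + c·z₀.
d = 4·(-11) + 7·(-8) + 1·10
  = -44 - 56 + 10
  = -90
Equation: 4x + 7y + z = -90

4x + 7y + z = -90


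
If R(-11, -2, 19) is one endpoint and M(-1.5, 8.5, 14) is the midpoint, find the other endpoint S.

S = 2M - R
  = (2·(-1.5) - (-11), 2·8.5 - (-2), 2·14 - 19)
  = (-3 + 11, 17 + 2, 28 - 19)
  = (8, 19, 9)

(8, 19, 9)


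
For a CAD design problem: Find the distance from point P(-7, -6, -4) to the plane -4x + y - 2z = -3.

distance = |a·x₀ + b·y₀ + c·z₀ - d| / √(a² + b² + c²)
  = |(-4)·(-7) + 1·(-6) + (-2)·(-4) - (-3)| / √((-4)² + 1² + (-2)²)
  = |28 - 6 + 8 + 3| / √(16 + 1 + 4)
  = |33| / √21
  = 33 / 4.583
  ≈ 7.201

7.201


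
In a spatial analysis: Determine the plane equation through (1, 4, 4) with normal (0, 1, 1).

The plane through P with normal n = (a, b, c) satisfies n·(r - P) = 0,
i.e. ax + by + cz = a·x₀ + b·y₀ + c·z₀.
d = 0·1 + 1·4 + 1·4
  = 0 + 4 + 4
  = 8
Equation: y + z = 8

y + z = 8


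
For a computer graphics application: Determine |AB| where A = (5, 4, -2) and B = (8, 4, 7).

d = √[(x₂-x₁)² + (y₂-y₁)² + (z₂-z₁)²]
  = √[3² + 0² + 9²]
  = √[9 + 0 + 81]
  = √90
  ≈ 9.487

9.487


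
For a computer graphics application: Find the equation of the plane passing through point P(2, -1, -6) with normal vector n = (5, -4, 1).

The plane through P with normal n = (a, b, c) satisfies n·(r - P) = 0,
i.e. ax + by + cz = a·x₀ + b·y₀ + c·z₀.
d = 5·2 + (-4)·(-1) + 1·(-6)
  = 10 + 4 - 6
  = 8
Equation: 5x - 4y + z = 8

5x - 4y + z = 8


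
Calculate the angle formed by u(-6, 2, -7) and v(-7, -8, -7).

u·v = (-6)·(-7) + 2·(-8) + (-7)·(-7) = 42 - 16 + 49 = 75
|u| = √((-6)² + 2² + (-7)²) = √89 ≈ 9.434
|v| = √((-7)² + (-8)² + (-7)²) = √162 ≈ 12.73
cos θ = (u·v)/(|u||v|) = 75/(9.434·12.73) ≈ 0.6246
θ = arccos(0.6246) ≈ 51.35°

51.35°


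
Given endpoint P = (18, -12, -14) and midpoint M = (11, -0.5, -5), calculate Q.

Q = 2M - P
  = (2·11 - 18, 2·(-0.5) - (-12), 2·(-5) - (-14))
  = (22 - 18, -1 + 12, -10 + 14)
  = (4, 11, 4)

(4, 11, 4)


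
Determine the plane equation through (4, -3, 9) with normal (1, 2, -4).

The plane through P with normal n = (a, b, c) satisfies n·(r - P) = 0,
i.e. ax + by + cz = a·x₀ + b·y₀ + c·z₀.
d = 1·4 + 2·(-3) + (-4)·9
  = 4 - 6 - 36
  = -38
Equation: x + 2y - 4z = -38

x + 2y - 4z = -38


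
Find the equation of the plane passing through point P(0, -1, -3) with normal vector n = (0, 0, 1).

The plane through P with normal n = (a, b, c) satisfies n·(r - P) = 0,
i.e. ax + by + cz = a·x₀ + b·y₀ + c·z₀.
d = 0·0 + 0·(-1) + 1·(-3)
  = 0 + 0 - 3
  = -3
Equation: z = -3

z = -3


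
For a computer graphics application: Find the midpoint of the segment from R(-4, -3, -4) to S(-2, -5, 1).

M = ((x₁+x₂)/2, (y₁+y₂)/2, (z₁+z₂)/2)
  = ((-4 - 2)/2, (-3 - 5)/2, (-4 + 1)/2)
  = (-6/2, -8/2, -3/2)
  = (-3, -4, -1.5)

(-3, -4, -1.5)


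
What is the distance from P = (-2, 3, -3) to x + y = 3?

distance = |a·x₀ + b·y₀ + c·z₀ - d| / √(a² + b² + c²)
  = |1·(-2) + 1·3 + 0·(-3) - 3| / √(1² + 1² + 0²)
  = |-2 + 3 + 0 - 3| / √(1 + 1 + 0)
  = |-2| / √2
  = 2 / 1.414
  ≈ 1.414

1.414


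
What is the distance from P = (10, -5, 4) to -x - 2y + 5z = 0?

distance = |a·x₀ + b·y₀ + c·z₀ - d| / √(a² + b² + c²)
  = |(-1)·10 + (-2)·(-5) + 5·4 - 0| / √((-1)² + (-2)² + 5²)
  = |-10 + 10 + 20 + 0| / √(1 + 4 + 25)
  = |20| / √30
  = 20 / 5.477
  ≈ 3.651

3.651


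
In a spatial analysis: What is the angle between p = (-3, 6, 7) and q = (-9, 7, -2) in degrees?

p·q = (-3)·(-9) + 6·7 + 7·(-2) = 27 + 42 - 14 = 55
|p| = √((-3)² + 6² + 7²) = √94 ≈ 9.695
|q| = √((-9)² + 7² + (-2)²) = √134 ≈ 11.58
cos θ = (p·q)/(|p||q|) = 55/(9.695·11.58) ≈ 0.4901
θ = arccos(0.4901) ≈ 60.66°

60.66°


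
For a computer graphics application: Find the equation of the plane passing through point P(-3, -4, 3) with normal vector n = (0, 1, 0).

The plane through P with normal n = (a, b, c) satisfies n·(r - P) = 0,
i.e. ax + by + cz = a·x₀ + b·y₀ + c·z₀.
d = 0·(-3) + 1·(-4) + 0·3
  = 0 - 4 + 0
  = -4
Equation: y = -4

y = -4
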